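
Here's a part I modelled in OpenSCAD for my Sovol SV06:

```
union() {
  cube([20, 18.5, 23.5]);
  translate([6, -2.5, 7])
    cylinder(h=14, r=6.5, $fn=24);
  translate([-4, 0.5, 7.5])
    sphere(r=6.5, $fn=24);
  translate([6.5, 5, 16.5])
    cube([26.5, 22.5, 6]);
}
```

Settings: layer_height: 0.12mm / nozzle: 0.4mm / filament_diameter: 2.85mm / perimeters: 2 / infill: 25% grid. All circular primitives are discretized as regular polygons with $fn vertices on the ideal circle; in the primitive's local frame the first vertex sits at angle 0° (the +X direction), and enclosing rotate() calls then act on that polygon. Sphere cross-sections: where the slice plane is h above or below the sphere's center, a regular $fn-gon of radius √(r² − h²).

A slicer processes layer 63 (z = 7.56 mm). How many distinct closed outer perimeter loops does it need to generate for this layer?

1

At z = 7.56 mm: the 20×18.5 cube contributes its full rectangle; the r=6.5 cylinder at (6, -2.5) contributes a regular 24-gon of circumradius 6.5; the r=6.5 sphere at (-4, 0.5) contributes a regular 24-gon of circumradius √(6.5²−0.06²) = 6.500; the cube at (6.5, 5) is absent (z outside [16.5, 22.5]); Combining (union): the regions partially overlap (shared area 53.03 mm²), so overlapping operands fuse into one piece — 1 connected region. The result has 1 disconnected region.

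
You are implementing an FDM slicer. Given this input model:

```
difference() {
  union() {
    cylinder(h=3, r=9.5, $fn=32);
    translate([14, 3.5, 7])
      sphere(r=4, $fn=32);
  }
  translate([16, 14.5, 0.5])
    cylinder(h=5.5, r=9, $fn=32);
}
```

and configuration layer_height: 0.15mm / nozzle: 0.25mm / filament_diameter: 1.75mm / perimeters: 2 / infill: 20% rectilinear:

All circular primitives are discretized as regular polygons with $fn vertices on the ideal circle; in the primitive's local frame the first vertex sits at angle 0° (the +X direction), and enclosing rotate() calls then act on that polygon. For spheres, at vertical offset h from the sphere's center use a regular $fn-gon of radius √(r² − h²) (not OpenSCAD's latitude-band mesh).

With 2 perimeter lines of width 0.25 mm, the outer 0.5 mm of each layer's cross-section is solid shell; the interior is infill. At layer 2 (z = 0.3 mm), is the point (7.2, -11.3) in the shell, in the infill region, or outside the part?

outside

At z = 0.3 mm: the r=9.5 cylinder contributes a regular 32-gon of circumradius 9.5; the sphere at (14, 3.5) is not intersected at this z (|z−center|=6.700 > r=4); Merging all regions: only the r=9.5 cylinder is present, so the union is just that shape — 1 connected region; the cylinder at (16, 14.5) does not reach this height (z outside [0.5, 6]); Taking the first minus the rest: none of the subtracted shapes is present at this height, so that combined region is unchanged — 1 connected region. Overall, the cross-section is a single solid region. The nearest boundary edge runs (3.64, -8.78)→(5.28, -7.90); distance from the point to it = 3.91 mm. The point is not inside any of the regions above, so it lies outside the cross-section (3.91 mm from the nearest boundary).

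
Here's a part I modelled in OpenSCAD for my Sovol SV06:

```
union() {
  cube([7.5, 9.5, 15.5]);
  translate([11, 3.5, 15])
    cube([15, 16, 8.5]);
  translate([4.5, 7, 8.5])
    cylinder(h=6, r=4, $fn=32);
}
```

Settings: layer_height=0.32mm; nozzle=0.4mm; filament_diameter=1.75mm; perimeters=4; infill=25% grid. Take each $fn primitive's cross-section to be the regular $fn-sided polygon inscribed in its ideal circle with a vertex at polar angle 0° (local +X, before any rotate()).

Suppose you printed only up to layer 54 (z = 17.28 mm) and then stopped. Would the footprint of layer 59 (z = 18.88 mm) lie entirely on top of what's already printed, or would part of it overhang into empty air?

Compare the two slices. At z = 17.28: the cube is absent (z outside [0, 15.5]); the cube at (11, 3.5) (footprint 15×16) is included at this height (area 240.00 mm²); the cylinder at (4.5, 7) is absent (z outside [8.5, 14.5]); Taking the union: only the 15×16 cube at (11, 3.5) is present, so the union is just that shape — area = 240.00 mm². At z = 18.88: the cube is absent (z outside [0, 15.5]); the 15×16 cube at (11, 3.5) contributes its full rectangle (area 240.00 mm²); the cylinder at (4.5, 7) does not reach this height (z outside [8.5, 14.5]); Merging all regions: only the 15×16 cube at (11, 3.5) is present, so the union is just that shape — area = 240.00 mm². Checking containment: the cross-section at z = 18.88 is a subset of the cross-section at z = 17.28.

entirely on top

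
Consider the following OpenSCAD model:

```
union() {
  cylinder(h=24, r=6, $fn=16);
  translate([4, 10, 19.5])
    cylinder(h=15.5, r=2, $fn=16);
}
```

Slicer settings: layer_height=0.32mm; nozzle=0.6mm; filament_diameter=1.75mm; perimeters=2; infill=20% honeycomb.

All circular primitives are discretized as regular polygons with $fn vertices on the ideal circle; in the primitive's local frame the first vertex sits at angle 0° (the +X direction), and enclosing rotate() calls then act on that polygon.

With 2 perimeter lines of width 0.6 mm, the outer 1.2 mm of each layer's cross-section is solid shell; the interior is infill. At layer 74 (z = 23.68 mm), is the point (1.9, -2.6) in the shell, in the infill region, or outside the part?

At z = 23.68 mm: the r=6 cylinder contributes a regular 16-gon of circumradius 6; the r=2 cylinder at (4, 10) gives a regular 16-gon of circumradius 2 (constant along its height); Merging all regions: the 2 present regions are separate (no shared area or edge), so areas and boundary lengths simply add and each stays a separate island — 2 connected regions. Overall, the cross-section has 2 separate islands. The nearest boundary edge runs (4.24, -4.24)→(2.30, -5.54); distance from the point to it = 2.67 mm. (Shell/infill is judged within the island containing the point — the largest one.) The point is inside the cross-section and 2.67 mm from the nearest boundary — more than the 1.2 mm shell width (2 × 0.6), so it's in the infill interior.

infill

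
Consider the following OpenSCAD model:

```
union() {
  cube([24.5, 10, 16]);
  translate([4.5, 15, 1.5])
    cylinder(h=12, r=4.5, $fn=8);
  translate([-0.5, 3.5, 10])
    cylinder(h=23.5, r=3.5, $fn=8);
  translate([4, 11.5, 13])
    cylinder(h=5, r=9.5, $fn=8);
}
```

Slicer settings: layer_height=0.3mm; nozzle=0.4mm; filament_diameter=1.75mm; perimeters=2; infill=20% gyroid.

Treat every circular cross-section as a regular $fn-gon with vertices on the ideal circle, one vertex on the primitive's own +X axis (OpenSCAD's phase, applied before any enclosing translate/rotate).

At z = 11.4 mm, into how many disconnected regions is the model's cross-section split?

At z = 11.4 mm: the 24.5×10 cube contributes its full rectangle; the r=4.5 cylinder at (4.5, 15) gives a regular 8-gon of circumradius 4.5 (constant along its height); the r=3.5 cylinder at (-0.5, 3.5) gives a regular 8-gon of circumradius 3.5 (constant along its height); the cylinder at (4, 11.5) does not reach this height (z outside [13, 18]); Combining (union): the regions partially overlap (shared area 13.93 mm²), so overlapping operands fuse into one piece — 2 connected regions. The result has 2 disconnected regions.

2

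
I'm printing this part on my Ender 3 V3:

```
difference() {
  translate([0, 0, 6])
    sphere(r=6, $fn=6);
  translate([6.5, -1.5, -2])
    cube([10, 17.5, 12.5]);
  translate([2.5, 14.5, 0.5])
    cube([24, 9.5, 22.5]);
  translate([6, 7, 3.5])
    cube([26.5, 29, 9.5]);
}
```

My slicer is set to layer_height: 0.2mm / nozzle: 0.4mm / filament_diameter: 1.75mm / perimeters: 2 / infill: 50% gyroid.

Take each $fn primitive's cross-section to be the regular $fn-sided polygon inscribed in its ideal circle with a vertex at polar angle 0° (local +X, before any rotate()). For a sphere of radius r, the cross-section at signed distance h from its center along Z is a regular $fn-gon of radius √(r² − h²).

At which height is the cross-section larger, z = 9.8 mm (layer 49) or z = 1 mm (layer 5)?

Layer 49 (z = 9.8): the sphere: section is a regular 6-gon, circumradius = √(r²−h²) = √(6²−3.8²) = 4.643 (area = (6/2)·4.643²·sin(360°/6) = 56.01 mm²); the 10×17.5 cube at (6.5, -1.5) contributes its full rectangle (area 175.00 mm²); the cube at (2.5, 14.5) (footprint 24×9.5) is included at this height (area 228.00 mm²); the cube at (6, 7) is present — its section is the full 26.5×29 rectangle (area 768.50 mm²); Subtracting the remaining from the first: starting from the r=6 sphere (56.01 mm²), the 10×17.5 cube at (6.5, -1.5) misses the remaining region (no effect); the 24×9.5 cube at (2.5, 14.5) misses the remaining region (no effect); the 26.5×29 cube at (6, 7) misses the remaining region (no effect) — area = 56.01 mm². So its area = 56.01 mm². Layer 5 (z = 1): the r=6 sphere slices to a regular 6-gon of circumradius 3.317 (√(r²−h²) with h=5 from center) (area = (6/2)·3.317²·sin(360°/6) = 28.58 mm²); the 10×17.5 cube at (6.5, -1.5) contributes its full rectangle (area 175.00 mm²); the cube at (2.5, 14.5) is present — its section is the full 24×9.5 rectangle (area 228.00 mm²); the cube at (6, 7) does not reach this height (z outside [3.5, 13]); After the difference (first − rest): starting from the r=6 sphere (28.58 mm²), the 10×17.5 cube at (6.5, -1.5) misses the remaining region (no effect); the 24×9.5 cube at (2.5, 14.5) misses the remaining region (no effect) — area = 28.58 mm². So its area = 28.58 mm². Layer 49 is larger (56.01 vs 28.58 mm²).

layer 49 (z = 9.8 mm)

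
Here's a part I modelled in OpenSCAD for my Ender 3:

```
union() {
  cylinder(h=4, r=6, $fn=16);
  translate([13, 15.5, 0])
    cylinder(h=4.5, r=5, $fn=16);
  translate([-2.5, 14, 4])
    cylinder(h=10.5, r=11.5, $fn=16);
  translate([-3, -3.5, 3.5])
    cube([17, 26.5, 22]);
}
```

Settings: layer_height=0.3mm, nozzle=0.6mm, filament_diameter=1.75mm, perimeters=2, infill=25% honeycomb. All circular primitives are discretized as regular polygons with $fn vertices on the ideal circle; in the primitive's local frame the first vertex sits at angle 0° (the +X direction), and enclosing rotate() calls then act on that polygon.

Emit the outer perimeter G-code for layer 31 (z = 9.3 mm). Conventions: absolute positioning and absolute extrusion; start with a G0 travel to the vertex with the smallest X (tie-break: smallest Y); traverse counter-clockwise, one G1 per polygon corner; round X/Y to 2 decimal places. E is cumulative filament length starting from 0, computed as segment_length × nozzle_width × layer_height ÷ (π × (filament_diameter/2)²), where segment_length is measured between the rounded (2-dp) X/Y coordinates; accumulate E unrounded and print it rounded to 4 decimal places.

At z = 9.3 mm: the cylinder is absent (z outside [0, 4]); the cylinder at (13, 15.5) does not reach this height (z outside [0, 4.5]); the r=11.5 cylinder at (-2.5, 14) contributes a regular 16-gon of circumradius 11.5; the 17×26.5 cube at (-3, -3.5) contributes its full rectangle; Taking the union: the regions partially overlap (shared area 201.61 mm²), so overlapping operands fuse into one piece — 1 connected region. The outline is a single polygon with 14 vertices. Extrusion per mm of travel: 0.6 × 0.3 / (π × 0.875²) = 0.074835. Accumulating E over each segment gives final E = 7.6373.

G0 X-14.00 Y14.00 Z9.30
G1 X-13.12 Y9.60 E0.3358
G1 X-10.63 Y5.87 E0.6714
G1 X-6.90 Y3.38 E1.0070
G1 X-3.00 Y2.60 E1.3047
G1 X-3.00 Y-3.50 E1.7612
G1 X14.00 Y-3.50 E3.0334
G1 X14.00 Y23.00 E5.0165
G1 X4.33 Y23.00 E5.7402
G1 X1.90 Y24.62 E5.9587
G1 X-2.50 Y25.50 E6.2945
G1 X-6.90 Y24.62 E6.6303
G1 X-10.63 Y22.13 E6.9659
G1 X-13.12 Y18.40 E7.3015
G1 X-14.00 Y14.00 E7.6373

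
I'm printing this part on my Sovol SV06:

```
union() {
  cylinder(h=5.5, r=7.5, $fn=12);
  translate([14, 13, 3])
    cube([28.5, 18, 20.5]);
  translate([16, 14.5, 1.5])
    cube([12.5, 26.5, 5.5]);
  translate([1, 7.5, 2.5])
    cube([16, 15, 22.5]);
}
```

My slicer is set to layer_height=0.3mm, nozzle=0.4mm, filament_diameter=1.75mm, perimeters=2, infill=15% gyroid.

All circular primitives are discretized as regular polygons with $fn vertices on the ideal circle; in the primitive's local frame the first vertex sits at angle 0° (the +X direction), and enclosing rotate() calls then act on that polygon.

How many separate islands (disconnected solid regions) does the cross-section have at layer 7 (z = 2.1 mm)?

At z = 2.1 mm: the cylinder: section is a regular 12-gon, circumradius r=7.5; the cube at (14, 13) does not reach this height (z outside [3, 23.5]); the cube at (16, 14.5) is present — its section is the full 12.5×26.5 rectangle; the cube at (1, 7.5) is absent (z outside [2.5, 25]); Taking the union: the 2 present regions are separate (no shared area or edge), so areas and boundary lengths simply add and each stays a separate island — 2 connected regions. Overall, the cross-section has 2 separate islands. Island count = 2.

2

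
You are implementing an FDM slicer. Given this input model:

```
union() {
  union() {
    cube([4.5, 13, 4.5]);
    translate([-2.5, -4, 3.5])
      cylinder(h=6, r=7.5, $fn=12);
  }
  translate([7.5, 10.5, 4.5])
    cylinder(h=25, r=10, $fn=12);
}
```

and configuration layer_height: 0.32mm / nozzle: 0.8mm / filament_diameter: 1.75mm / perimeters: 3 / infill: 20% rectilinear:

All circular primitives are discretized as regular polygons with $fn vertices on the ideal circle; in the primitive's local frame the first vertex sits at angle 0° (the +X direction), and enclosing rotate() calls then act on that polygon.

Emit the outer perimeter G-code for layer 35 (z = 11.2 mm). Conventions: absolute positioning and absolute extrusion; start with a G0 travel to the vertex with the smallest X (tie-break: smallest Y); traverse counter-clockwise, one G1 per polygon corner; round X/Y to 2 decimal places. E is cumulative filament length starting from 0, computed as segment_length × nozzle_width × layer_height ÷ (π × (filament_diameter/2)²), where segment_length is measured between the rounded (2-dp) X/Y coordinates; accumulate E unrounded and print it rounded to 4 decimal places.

G0 X-2.50 Y10.50 Z11.20
G1 X-1.16 Y5.50 E0.5509
G1 X2.50 Y1.84 E1.1018
G1 X7.50 Y0.50 E1.6528
G1 X12.50 Y1.84 E2.2037
G1 X16.16 Y5.50 E2.7546
G1 X17.50 Y10.50 E3.3056
G1 X16.16 Y15.50 E3.8565
G1 X12.50 Y19.16 E4.4074
G1 X7.50 Y20.50 E4.9583
G1 X2.50 Y19.16 E5.5093
G1 X-1.16 Y15.50 E6.0602
G1 X-2.50 Y10.50 E6.6111

At z = 11.2 mm: the cube is absent (z outside [0, 4.5]); the cylinder at (-2.5, -4) is absent (z outside [3.5, 9.5]); Merging all regions: nothing is present at this height; the r=10 cylinder at (7.5, 10.5) gives a regular 12-gon of circumradius 10 (constant along its height); Taking the union: only the r=10 cylinder at (7.5, 10.5) is present, so the union is just that shape — 1 connected region. The outline is a single polygon with 12 vertices. Extrusion per mm of travel: 0.8 × 0.32 / (π × 0.875²) = 0.106432. Accumulating E over each segment gives final E = 6.6111.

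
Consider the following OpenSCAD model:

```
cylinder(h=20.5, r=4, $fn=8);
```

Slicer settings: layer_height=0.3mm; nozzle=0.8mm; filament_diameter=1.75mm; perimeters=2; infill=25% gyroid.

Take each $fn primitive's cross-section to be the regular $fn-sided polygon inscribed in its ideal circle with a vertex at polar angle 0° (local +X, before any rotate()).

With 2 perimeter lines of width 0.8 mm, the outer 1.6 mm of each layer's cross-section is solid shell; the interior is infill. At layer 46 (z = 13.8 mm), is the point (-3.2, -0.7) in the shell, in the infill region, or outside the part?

shell

At z = 13.8 mm: the r=4 cylinder gives a regular 8-gon of circumradius 4 (constant along its height). Overall, the cross-section is a single solid region. The nearest boundary edge runs (-4.00, 0.00)→(-2.83, -2.83); distance from the point to it = 0.47 mm. The point is inside the cross-section, 0.47 mm from the nearest boundary — within the 1.6 mm shell band (2 × 0.8).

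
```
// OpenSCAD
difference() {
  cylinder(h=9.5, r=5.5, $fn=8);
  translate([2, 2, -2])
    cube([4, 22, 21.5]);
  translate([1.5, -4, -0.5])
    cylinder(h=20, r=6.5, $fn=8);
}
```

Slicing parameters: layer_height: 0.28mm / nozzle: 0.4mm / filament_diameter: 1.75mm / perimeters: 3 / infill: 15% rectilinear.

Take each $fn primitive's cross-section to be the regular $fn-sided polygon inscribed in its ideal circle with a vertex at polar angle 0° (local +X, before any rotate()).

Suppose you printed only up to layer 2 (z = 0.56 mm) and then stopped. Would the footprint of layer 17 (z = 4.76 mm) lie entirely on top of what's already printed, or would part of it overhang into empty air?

Compare the two slices. At z = 0.56: the r=5.5 cylinder contributes a regular 8-gon of circumradius 5.5 (area = (8/2)·5.500²·sin(360°/8) = 85.56 mm²); the cube at (2, 2) (footprint 4×22) is included at this height (area 88.00 mm²); the r=6.5 cylinder at (1.5, -4) contributes a regular 8-gon of circumradius 6.5 (area = (8/2)·6.500²·sin(360°/8) = 119.50 mm²); Subtracting the remaining from the first: starting from the r=5.5 cylinder (85.56 mm²), the 4×22 cube at (2, 2) partially overlaps it — only the 5.05 mm² overlap (of its 88.00 mm²) is removed, clipping the outline; the r=6.5 cylinder at (1.5, -4) partially overlaps it — only the 53.57 mm² overlap (of its 119.50 mm²) is removed, clipping the outline — area = 26.95 mm². At z = 4.76: the r=5.5 cylinder contributes a regular 8-gon of circumradius 5.5 (area = (8/2)·5.500²·sin(360°/8) = 85.56 mm²); the 4×22 cube at (2, 2) contributes its full rectangle (area 88.00 mm²); the r=6.5 cylinder at (1.5, -4) contributes a regular 8-gon of circumradius 6.5 (area = (8/2)·6.500²·sin(360°/8) = 119.50 mm²); After the difference (first − rest): starting from the r=5.5 cylinder (85.56 mm²), the 4×22 cube at (2, 2) partially overlaps it — only the 5.05 mm² overlap (of its 88.00 mm²) is removed, clipping the outline; the r=6.5 cylinder at (1.5, -4) partially overlaps it — only the 53.57 mm² overlap (of its 119.50 mm²) is removed, clipping the outline — area = 26.95 mm². Checking containment: the cross-section at z = 4.76 is a subset of the cross-section at z = 0.56.

entirely on top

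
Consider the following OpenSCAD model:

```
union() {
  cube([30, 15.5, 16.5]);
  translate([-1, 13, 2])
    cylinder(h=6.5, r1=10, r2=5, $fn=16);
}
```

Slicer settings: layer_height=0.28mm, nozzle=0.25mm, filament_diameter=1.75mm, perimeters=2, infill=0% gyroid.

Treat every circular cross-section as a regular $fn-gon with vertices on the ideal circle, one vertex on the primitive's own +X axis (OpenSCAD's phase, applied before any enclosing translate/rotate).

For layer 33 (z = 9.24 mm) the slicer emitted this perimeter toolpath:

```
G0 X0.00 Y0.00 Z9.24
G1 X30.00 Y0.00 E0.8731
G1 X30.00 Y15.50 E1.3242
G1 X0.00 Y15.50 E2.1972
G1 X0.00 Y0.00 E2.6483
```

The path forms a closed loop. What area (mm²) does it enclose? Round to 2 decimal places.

Apply the shoelace formula to the sequence of (X, Y) vertices; enclosed area = 465.00 mm².

465.00 mm²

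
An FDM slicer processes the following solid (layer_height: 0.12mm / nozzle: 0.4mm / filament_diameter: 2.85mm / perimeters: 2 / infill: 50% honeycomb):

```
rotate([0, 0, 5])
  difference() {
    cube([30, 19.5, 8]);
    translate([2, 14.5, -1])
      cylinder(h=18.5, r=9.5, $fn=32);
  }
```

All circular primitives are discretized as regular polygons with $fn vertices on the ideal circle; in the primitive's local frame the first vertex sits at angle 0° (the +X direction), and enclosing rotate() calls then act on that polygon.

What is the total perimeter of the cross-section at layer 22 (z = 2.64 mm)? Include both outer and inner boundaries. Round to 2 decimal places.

96.87 mm

At z = 2.64 mm: the cube (footprint 30×19.5) is included at this height (perimeter 99.00 mm); the r=9.5 cylinder at (2, 14.5) contributes a regular 32-gon of circumradius 9.5 (perimeter = 2·32·9.500·sin(180°/32) = 59.59 mm); After the difference (first − rest): starting from the 30×19.5 cube, the r=9.5 cylinder at (2, 14.5) partially overlaps it — only the 144.27 mm² overlap (of its 281.71 mm²) is removed, clipping the outline — boundary = 96.87 mm; (whole slice rotated 5° about Z — lengths, areas and connectivity unchanged). Overall, the cross-section is a single solid region. Total boundary length (outer) = 96.87 mm.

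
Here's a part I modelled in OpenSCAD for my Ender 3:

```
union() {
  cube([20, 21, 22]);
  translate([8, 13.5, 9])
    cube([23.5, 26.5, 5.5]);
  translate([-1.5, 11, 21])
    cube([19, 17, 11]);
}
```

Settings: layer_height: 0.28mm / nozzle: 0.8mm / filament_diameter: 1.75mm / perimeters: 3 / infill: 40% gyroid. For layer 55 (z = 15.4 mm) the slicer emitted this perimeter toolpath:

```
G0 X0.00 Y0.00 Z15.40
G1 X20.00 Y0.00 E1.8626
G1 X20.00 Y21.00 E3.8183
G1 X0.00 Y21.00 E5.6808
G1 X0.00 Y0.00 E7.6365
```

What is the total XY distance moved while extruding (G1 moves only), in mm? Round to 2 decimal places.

Sum the Euclidean lengths of each G1 segment: total = 82.00 mm.

82.00 mm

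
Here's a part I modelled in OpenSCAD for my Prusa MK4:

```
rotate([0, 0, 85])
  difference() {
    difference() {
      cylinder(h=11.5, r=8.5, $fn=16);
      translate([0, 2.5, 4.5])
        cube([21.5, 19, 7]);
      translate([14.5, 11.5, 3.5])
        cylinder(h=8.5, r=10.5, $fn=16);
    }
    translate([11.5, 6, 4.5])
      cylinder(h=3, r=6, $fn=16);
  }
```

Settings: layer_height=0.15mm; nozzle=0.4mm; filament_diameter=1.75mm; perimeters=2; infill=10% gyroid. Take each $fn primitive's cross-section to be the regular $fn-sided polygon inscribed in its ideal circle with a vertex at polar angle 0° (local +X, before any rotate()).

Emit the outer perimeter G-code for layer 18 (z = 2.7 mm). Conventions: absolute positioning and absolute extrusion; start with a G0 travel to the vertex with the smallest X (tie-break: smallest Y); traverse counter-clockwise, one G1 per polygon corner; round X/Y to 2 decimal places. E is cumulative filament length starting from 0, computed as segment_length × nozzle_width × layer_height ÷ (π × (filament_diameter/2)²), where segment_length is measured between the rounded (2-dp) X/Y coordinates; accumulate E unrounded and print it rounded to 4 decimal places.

At z = 2.7 mm: the r=8.5 cylinder contributes a regular 16-gon of circumradius 8.5; the cube at (0, 2.5) is absent (z outside [4.5, 11.5]); the cylinder at (14.5, 11.5) does not reach this height (z outside [3.5, 12]); Subtracting the remaining from the first: none of the subtracted shapes is present at this height, so the r=8.5 cylinder is unchanged — 1 connected region; the cylinder at (11.5, 6) is not intersected at this z (z outside [4.5, 7.5]); After the difference (first − rest): none of the subtracted shapes is present at this height, so that combined region is unchanged — 1 connected region; (whole slice rotated 85° about Z — lengths, areas and connectivity unchanged). The outline is a single polygon with 16 vertices. Extrusion per mm of travel: 0.4 × 0.15 / (π × 0.875²) = 0.024945. Accumulating E over each segment gives final E = 1.3238.

G0 X-8.47 Y0.74 Z2.70
G1 X-8.11 Y-2.56 E0.0828
G1 X-6.51 Y-5.46 E0.1654
G1 X-3.92 Y-7.54 E0.2483
G1 X-0.74 Y-8.47 E0.3309
G1 X2.56 Y-8.11 E0.4137
G1 X5.46 Y-6.51 E0.4964
G1 X7.54 Y-3.92 E0.5792
G1 X8.47 Y-0.74 E0.6619
G1 X8.11 Y2.56 E0.7447
G1 X6.51 Y5.46 E0.8273
G1 X3.92 Y7.54 E0.9102
G1 X0.74 Y8.47 E0.9928
G1 X-2.56 Y8.11 E1.0756
G1 X-5.46 Y6.51 E1.1582
G1 X-7.54 Y3.92 E1.2411
G1 X-8.47 Y0.74 E1.3238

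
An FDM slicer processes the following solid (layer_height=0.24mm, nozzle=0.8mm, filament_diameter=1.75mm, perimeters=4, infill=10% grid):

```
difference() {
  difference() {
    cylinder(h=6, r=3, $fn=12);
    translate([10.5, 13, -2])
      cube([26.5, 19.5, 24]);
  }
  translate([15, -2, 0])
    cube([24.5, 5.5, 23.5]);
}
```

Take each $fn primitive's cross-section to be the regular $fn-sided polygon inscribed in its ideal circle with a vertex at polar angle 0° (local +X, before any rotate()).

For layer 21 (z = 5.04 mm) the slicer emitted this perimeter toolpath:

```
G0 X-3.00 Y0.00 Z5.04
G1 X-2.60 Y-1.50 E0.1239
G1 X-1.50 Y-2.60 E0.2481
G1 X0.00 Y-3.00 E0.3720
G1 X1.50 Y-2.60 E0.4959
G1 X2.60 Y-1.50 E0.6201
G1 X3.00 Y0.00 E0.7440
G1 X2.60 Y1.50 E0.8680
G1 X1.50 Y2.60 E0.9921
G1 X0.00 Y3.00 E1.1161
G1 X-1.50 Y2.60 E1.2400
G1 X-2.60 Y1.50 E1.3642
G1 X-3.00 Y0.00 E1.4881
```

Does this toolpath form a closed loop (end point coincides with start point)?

Start point (G0): (-3.00, 0.00). End point (last G1): the path returns to the start — closed.

yes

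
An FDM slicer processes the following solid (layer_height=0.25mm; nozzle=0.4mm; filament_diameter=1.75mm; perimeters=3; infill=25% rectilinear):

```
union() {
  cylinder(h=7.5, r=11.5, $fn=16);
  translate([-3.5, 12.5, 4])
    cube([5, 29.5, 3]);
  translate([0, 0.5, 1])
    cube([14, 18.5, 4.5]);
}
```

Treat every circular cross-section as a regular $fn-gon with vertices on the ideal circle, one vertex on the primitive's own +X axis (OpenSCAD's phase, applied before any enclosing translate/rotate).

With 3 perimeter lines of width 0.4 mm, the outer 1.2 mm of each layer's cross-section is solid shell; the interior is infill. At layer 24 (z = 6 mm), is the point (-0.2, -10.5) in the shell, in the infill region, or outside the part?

shell

At z = 6 mm: the r=11.5 cylinder gives a regular 16-gon of circumradius 11.5 (constant along its height); the cube at (-3.5, 12.5) is present — its section is the full 5×29.5 rectangle; the cube at (0, 0.5) does not reach this height (z outside [1, 5.5]); Merging all regions: the 2 present regions are separate (no shared area or edge), so areas and boundary lengths simply add and each stays a separate island — 2 connected regions. Overall, the cross-section has 2 separate islands. The nearest boundary edge runs (-0.00, -11.50)→(-4.40, -10.62); distance from the point to it = 0.94 mm. (Shell/infill is judged within the island containing the point — the largest one.) The point is inside the cross-section, 0.94 mm from the nearest boundary — within the 1.2 mm shell band (3 × 0.4).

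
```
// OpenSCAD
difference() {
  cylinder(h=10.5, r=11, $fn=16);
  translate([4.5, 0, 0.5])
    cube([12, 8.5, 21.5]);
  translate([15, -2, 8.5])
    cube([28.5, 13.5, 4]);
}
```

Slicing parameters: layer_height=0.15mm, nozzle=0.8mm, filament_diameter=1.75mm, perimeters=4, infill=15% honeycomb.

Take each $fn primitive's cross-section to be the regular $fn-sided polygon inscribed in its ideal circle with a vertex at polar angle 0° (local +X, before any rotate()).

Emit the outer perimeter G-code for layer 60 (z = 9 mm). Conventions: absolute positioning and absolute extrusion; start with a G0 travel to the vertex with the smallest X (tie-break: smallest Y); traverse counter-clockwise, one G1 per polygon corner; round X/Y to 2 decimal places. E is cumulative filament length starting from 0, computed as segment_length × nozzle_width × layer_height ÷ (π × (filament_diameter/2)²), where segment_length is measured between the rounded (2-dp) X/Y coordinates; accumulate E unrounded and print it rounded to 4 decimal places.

G0 X-11.00 Y0.00 Z9.00
G1 X-10.16 Y-4.21 E0.2142
G1 X-7.78 Y-7.78 E0.4282
G1 X-4.21 Y-10.16 E0.6423
G1 X0.00 Y-11.00 E0.8565
G1 X4.21 Y-10.16 E1.0707
G1 X7.78 Y-7.78 E1.2847
G1 X10.16 Y-4.21 E1.4988
G1 X11.00 Y0.00 E1.7129
G1 X4.50 Y0.00 E2.0372
G1 X4.50 Y8.50 E2.4613
G1 X6.70 Y8.50 E2.5711
G1 X4.21 Y10.16 E2.7204
G1 X0.00 Y11.00 E2.9345
G1 X-4.21 Y10.16 E3.1487
G1 X-7.78 Y7.78 E3.3628
G1 X-10.16 Y4.21 E3.5768
G1 X-11.00 Y0.00 E3.7910

At z = 9 mm: the cylinder: section is a regular 16-gon, circumradius r=11; the 12×8.5 cube at (4.5, 0) contributes its full rectangle; the cube at (15, -2) (footprint 28.5×13.5) is included at this height; Taking the first minus the rest: starting from the r=11 cylinder, the 12×8.5 cube at (4.5, 0) partially overlaps it — only the 43.53 mm² overlap (of its 102.00 mm²) is removed, clipping the outline; the 28.5×13.5 cube at (15, -2) misses the remaining region (no effect) — 1 connected region. The outline is a single polygon with 17 vertices. Extrusion per mm of travel: 0.8 × 0.15 / (π × 0.875²) = 0.049890. Accumulating E over each segment gives final E = 3.7910.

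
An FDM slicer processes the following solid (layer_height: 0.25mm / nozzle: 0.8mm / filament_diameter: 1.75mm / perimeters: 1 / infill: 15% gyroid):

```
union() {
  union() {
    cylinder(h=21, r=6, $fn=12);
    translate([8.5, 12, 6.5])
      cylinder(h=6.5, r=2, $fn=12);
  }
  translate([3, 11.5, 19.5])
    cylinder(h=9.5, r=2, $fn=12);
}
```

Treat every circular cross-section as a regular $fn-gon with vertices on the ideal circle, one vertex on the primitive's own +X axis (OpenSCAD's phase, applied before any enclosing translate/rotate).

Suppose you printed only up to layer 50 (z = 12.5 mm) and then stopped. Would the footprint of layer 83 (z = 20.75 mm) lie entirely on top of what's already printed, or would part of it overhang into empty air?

part overhangs

Compare the two slices. At z = 12.5: the r=6 cylinder contributes a regular 12-gon of circumradius 6 (area = (12/2)·6.000²·sin(360°/12) = 108.00 mm²); the r=2 cylinder at (8.5, 12) contributes a regular 12-gon of circumradius 2 (area = (12/2)·2.000²·sin(360°/12) = 12.00 mm²); Taking the union: the 2 present regions are separate (no shared area or edge), so areas and boundary lengths simply add and each stays a separate island — area = 120.00 mm²; the cylinder at (3, 11.5) is not intersected at this z (z outside [19.5, 29]); Merging all regions: only that combined region is present, so the union is just that shape — area = 120.00 mm². At z = 20.75: the r=6 cylinder contributes a regular 12-gon of circumradius 6 (area = (12/2)·6.000²·sin(360°/12) = 108.00 mm²); the cylinder at (8.5, 12) is not intersected at this z (z outside [6.5, 13]); Merging all regions: only the r=6 cylinder is present, so the union is just that shape — area = 108.00 mm²; the r=2 cylinder at (3, 11.5) contributes a regular 12-gon of circumradius 2 (area = (12/2)·2.000²·sin(360°/12) = 12.00 mm²); Combining (union): the 2 present regions are separate (no shared area or edge), so areas and boundary lengths simply add and each stays a separate island — area = 120.00 mm². Checking containment: at z = 20.75 the cross-section extends beyond the z = 12.5 cross-section by about 12.00 mm².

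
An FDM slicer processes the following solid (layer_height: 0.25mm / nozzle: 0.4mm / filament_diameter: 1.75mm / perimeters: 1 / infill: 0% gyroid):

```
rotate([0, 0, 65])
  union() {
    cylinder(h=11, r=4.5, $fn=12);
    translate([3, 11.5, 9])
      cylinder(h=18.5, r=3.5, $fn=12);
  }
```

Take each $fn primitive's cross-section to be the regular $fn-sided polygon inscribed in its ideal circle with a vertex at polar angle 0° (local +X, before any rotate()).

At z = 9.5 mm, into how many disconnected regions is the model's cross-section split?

At z = 9.5 mm: the r=4.5 cylinder gives a regular 12-gon of circumradius 4.5 (constant along its height); the r=3.5 cylinder at (3, 11.5) contributes a regular 12-gon of circumradius 3.5; Combining (union): the 2 present regions are separate (no shared area or edge), so areas and boundary lengths simply add and each stays a separate island — 2 connected regions; (whole slice rotated 65° about Z — lengths, areas and connectivity unchanged). The result has 2 disconnected regions.

2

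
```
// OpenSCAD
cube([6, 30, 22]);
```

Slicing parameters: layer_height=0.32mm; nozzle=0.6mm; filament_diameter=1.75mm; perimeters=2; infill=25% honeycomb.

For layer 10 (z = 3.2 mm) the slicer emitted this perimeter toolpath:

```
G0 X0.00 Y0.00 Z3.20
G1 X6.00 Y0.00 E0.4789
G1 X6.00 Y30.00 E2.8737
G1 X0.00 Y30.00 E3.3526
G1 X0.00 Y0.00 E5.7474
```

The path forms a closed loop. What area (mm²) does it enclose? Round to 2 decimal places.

180.00 mm²

Apply the shoelace formula to the sequence of (X, Y) vertices; enclosed area = 180.00 mm².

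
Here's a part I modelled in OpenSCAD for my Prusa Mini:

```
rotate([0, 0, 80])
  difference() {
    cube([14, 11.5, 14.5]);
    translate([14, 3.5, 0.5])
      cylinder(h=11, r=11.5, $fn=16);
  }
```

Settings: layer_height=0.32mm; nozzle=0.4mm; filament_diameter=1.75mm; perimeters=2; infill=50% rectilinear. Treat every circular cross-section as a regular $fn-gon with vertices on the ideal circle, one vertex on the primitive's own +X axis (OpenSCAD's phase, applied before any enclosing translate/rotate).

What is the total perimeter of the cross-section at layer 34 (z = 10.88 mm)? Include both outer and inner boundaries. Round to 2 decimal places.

At z = 10.88 mm: the 14×11.5 cube contributes its full rectangle (perimeter 51.00 mm); the cylinder at (14, 3.5): section is a regular 16-gon, circumradius r=11.5 (perimeter = 2·16·11.500·sin(180°/16) = 71.79 mm); Taking the first minus the rest: starting from the 14×11.5 cube, the r=11.5 cylinder at (14, 3.5) partially overlaps it — only the 121.63 mm² overlap (of its 404.88 mm²) is removed, clipping the outline — boundary = 32.86 mm; (rotated 80° about Z; rotation is an isometry so areas/perimeters/island counts are preserved). Overall, the cross-section is a single solid region. Total boundary length (outer) = 32.86 mm.

32.86 mm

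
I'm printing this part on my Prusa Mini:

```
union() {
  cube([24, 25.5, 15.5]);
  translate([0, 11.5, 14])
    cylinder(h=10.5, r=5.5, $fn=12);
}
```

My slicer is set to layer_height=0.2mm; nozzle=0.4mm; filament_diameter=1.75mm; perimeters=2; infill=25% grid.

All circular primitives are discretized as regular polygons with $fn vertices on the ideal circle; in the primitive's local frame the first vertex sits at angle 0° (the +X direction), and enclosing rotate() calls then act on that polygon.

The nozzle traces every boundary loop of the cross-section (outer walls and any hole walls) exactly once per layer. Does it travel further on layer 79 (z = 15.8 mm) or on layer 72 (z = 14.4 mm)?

Layer 79 (z = 15.8): the cube is absent (z outside [0, 15.5]); the r=5.5 cylinder at (0, 11.5) gives a regular 12-gon of circumradius 5.5 (constant along its height) (perimeter = 2·12·5.500·sin(180°/12) = 34.16 mm); Taking the union: only the r=5.5 cylinder at (0, 11.5) is present, so the union is just that shape — boundary = 34.16 mm. So its perimeter = 34.16 mm. Layer 72 (z = 14.4): the 24×25.5 cube contributes its full rectangle (perimeter 99.00 mm); the r=5.5 cylinder at (0, 11.5) gives a regular 12-gon of circumradius 5.5 (constant along its height) (perimeter = 2·12·5.500·sin(180°/12) = 34.16 mm); Combining (union): the regions partially overlap (shared area 45.38 mm²), so the edge portions inside another operand are dropped and the merged outline is re-measured after clipping — boundary = 105.08 mm. So its perimeter = 105.08 mm. Layer 72 is larger (105.08 vs 34.16 mm).

layer 72 (z = 14.4 mm)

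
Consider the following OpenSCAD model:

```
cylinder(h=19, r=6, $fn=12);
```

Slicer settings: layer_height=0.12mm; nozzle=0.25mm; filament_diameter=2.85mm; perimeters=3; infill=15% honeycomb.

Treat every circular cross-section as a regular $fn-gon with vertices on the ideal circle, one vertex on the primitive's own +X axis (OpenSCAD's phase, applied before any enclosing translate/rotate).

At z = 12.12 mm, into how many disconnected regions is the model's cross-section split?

At z = 12.12 mm: the r=6 cylinder contributes a regular 12-gon of circumradius 6. The result has 1 disconnected region.

1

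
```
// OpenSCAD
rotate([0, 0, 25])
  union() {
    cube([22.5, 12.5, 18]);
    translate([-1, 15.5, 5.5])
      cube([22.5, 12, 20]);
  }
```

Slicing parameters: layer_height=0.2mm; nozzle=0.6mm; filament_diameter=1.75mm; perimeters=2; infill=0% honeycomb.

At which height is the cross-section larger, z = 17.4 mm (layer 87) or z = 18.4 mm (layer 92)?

Layer 87 (z = 17.4): the cube is present — its section is the full 22.5×12.5 rectangle (area 281.25 mm²); the cube at (-1, 15.5) (footprint 22.5×12) is included at this height (area 270.00 mm²); Combining (union): the 2 present regions are separate (no shared area or edge), so areas and boundary lengths simply add and each stays a separate island — area = 551.25 mm²; (rotated 25° about Z; rotation is an isometry so areas/perimeters/island counts are preserved). So its area = 551.25 mm². Layer 92 (z = 18.4): the cube does not reach this height (z outside [0, 18]); the cube at (-1, 15.5) (footprint 22.5×12) is included at this height (area 270.00 mm²); Taking the union: only the 22.5×12 cube at (-1, 15.5) is present, so the union is just that shape — area = 270.00 mm²; (rotated 25° about Z; rotation is an isometry so areas/perimeters/island counts are preserved). So its area = 270.00 mm². Layer 87 is larger (551.25 vs 270.00 mm²).

layer 87 (z = 17.4 mm)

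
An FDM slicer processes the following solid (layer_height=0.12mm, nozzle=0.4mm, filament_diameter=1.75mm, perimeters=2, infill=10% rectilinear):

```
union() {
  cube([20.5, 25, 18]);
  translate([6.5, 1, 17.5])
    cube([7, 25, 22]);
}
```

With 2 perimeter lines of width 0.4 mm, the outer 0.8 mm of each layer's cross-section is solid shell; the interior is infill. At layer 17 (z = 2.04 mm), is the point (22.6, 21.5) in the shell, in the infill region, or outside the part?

outside

At z = 2.04 mm: the cube (footprint 20.5×25) is included at this height; the cube at (6.5, 1) is absent (z outside [17.5, 39.5]); Merging all regions: only the 20.5×25 cube is present, so the union is just that shape — 1 connected region. Overall, the cross-section is a single solid region. The nearest boundary edge runs (20.50, 0.00)→(20.50, 25.00); distance from the point to it = 2.10 mm. The point is not inside any of the regions above, so it lies outside the cross-section (2.10 mm from the nearest boundary).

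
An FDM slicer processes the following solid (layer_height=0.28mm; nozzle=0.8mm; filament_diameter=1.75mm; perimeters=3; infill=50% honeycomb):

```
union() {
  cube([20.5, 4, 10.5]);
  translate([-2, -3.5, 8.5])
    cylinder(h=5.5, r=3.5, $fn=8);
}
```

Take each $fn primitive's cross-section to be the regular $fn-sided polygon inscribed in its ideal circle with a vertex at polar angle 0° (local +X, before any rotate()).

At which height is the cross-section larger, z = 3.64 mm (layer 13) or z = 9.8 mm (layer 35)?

Layer 13 (z = 3.64): the 20.5×4 cube contributes its full rectangle (area 82.00 mm²); the cylinder at (-2, -3.5) does not reach this height (z outside [8.5, 14]); Combining (union): only the 20.5×4 cube is present, so the union is just that shape — area = 82.00 mm². So its area = 82.00 mm². Layer 35 (z = 9.8): the cube is present — its section is the full 20.5×4 rectangle (area 82.00 mm²); the r=3.5 cylinder at (-2, -3.5) contributes a regular 8-gon of circumradius 3.5 (area = (8/2)·3.500²·sin(360°/8) = 34.65 mm²); Combining (union): the 2 present regions are separate (no shared area or edge), so areas and boundary lengths simply add and each stays a separate island — area = 116.65 mm². So its area = 116.65 mm². Layer 35 is larger (116.65 vs 82.00 mm²).

layer 35 (z = 9.8 mm)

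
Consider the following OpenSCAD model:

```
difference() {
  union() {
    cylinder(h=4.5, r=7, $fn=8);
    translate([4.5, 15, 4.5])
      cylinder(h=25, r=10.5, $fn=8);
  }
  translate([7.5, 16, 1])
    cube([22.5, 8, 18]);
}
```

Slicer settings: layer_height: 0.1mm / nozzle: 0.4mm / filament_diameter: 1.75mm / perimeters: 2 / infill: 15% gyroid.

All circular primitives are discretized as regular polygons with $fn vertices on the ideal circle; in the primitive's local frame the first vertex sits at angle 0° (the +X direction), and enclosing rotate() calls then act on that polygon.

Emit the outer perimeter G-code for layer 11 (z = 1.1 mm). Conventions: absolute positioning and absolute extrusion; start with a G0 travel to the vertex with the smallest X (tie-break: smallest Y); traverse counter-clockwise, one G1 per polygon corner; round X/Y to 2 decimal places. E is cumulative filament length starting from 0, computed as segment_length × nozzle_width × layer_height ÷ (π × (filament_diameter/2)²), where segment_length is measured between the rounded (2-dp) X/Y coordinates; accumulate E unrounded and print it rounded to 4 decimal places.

At z = 1.1 mm: the r=7 cylinder contributes a regular 8-gon of circumradius 7; the cylinder at (4.5, 15) is not intersected at this z (z outside [4.5, 29.5]); Taking the union: only the r=7 cylinder is present, so the union is just that shape — 1 connected region; the cube at (7.5, 16) (footprint 22.5×8) is included at this height; After the difference (first − rest): starting from the result so far, the 22.5×8 cube at (7.5, 16) misses the remaining region (no effect) — 1 connected region. The outline is a single polygon with 8 vertices. Extrusion per mm of travel: 0.4 × 0.1 / (π × 0.875²) = 0.016630. Accumulating E over each segment gives final E = 0.7128.

G0 X-7.00 Y0.00 Z1.10
G1 X-4.95 Y-4.95 E0.0891
G1 X0.00 Y-7.00 E0.1782
G1 X4.95 Y-4.95 E0.2673
G1 X7.00 Y0.00 E0.3564
G1 X4.95 Y4.95 E0.4455
G1 X0.00 Y7.00 E0.5346
G1 X-4.95 Y4.95 E0.6237
G1 X-7.00 Y0.00 E0.7128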